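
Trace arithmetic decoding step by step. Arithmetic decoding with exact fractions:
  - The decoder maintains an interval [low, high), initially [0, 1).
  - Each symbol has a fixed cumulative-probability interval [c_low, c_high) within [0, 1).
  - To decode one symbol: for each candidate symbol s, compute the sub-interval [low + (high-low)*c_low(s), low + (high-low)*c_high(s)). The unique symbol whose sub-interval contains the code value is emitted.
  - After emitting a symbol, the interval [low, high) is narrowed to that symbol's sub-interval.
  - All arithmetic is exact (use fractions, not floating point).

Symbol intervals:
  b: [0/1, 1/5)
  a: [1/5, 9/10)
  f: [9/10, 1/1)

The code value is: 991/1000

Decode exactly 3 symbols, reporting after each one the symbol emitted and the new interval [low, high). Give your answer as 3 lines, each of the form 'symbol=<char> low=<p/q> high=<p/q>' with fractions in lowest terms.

Answer: symbol=f low=9/10 high=1/1
symbol=f low=99/100 high=1/1
symbol=b low=99/100 high=124/125

Derivation:
Step 1: interval [0/1, 1/1), width = 1/1 - 0/1 = 1/1
  'b': [0/1 + 1/1*0/1, 0/1 + 1/1*1/5) = [0/1, 1/5)
  'a': [0/1 + 1/1*1/5, 0/1 + 1/1*9/10) = [1/5, 9/10)
  'f': [0/1 + 1/1*9/10, 0/1 + 1/1*1/1) = [9/10, 1/1) <- contains code 991/1000
  emit 'f', narrow to [9/10, 1/1)
Step 2: interval [9/10, 1/1), width = 1/1 - 9/10 = 1/10
  'b': [9/10 + 1/10*0/1, 9/10 + 1/10*1/5) = [9/10, 23/25)
  'a': [9/10 + 1/10*1/5, 9/10 + 1/10*9/10) = [23/25, 99/100)
  'f': [9/10 + 1/10*9/10, 9/10 + 1/10*1/1) = [99/100, 1/1) <- contains code 991/1000
  emit 'f', narrow to [99/100, 1/1)
Step 3: interval [99/100, 1/1), width = 1/1 - 99/100 = 1/100
  'b': [99/100 + 1/100*0/1, 99/100 + 1/100*1/5) = [99/100, 124/125) <- contains code 991/1000
  'a': [99/100 + 1/100*1/5, 99/100 + 1/100*9/10) = [124/125, 999/1000)
  'f': [99/100 + 1/100*9/10, 99/100 + 1/100*1/1) = [999/1000, 1/1)
  emit 'b', narrow to [99/100, 124/125)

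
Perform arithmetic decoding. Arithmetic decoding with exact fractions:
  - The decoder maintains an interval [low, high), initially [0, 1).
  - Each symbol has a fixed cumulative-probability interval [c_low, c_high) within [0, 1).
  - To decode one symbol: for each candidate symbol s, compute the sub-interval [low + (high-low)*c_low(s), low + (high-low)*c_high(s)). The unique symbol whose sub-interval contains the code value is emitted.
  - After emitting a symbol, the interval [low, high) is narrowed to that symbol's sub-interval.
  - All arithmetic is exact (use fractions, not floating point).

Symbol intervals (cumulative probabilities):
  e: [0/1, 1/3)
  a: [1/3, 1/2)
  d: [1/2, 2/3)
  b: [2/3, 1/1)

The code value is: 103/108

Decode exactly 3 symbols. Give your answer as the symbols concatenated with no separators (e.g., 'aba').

Step 1: interval [0/1, 1/1), width = 1/1 - 0/1 = 1/1
  'e': [0/1 + 1/1*0/1, 0/1 + 1/1*1/3) = [0/1, 1/3)
  'a': [0/1 + 1/1*1/3, 0/1 + 1/1*1/2) = [1/3, 1/2)
  'd': [0/1 + 1/1*1/2, 0/1 + 1/1*2/3) = [1/2, 2/3)
  'b': [0/1 + 1/1*2/3, 0/1 + 1/1*1/1) = [2/3, 1/1) <- contains code 103/108
  emit 'b', narrow to [2/3, 1/1)
Step 2: interval [2/3, 1/1), width = 1/1 - 2/3 = 1/3
  'e': [2/3 + 1/3*0/1, 2/3 + 1/3*1/3) = [2/3, 7/9)
  'a': [2/3 + 1/3*1/3, 2/3 + 1/3*1/2) = [7/9, 5/6)
  'd': [2/3 + 1/3*1/2, 2/3 + 1/3*2/3) = [5/6, 8/9)
  'b': [2/3 + 1/3*2/3, 2/3 + 1/3*1/1) = [8/9, 1/1) <- contains code 103/108
  emit 'b', narrow to [8/9, 1/1)
Step 3: interval [8/9, 1/1), width = 1/1 - 8/9 = 1/9
  'e': [8/9 + 1/9*0/1, 8/9 + 1/9*1/3) = [8/9, 25/27)
  'a': [8/9 + 1/9*1/3, 8/9 + 1/9*1/2) = [25/27, 17/18)
  'd': [8/9 + 1/9*1/2, 8/9 + 1/9*2/3) = [17/18, 26/27) <- contains code 103/108
  'b': [8/9 + 1/9*2/3, 8/9 + 1/9*1/1) = [26/27, 1/1)
  emit 'd', narrow to [17/18, 26/27)

Answer: bbd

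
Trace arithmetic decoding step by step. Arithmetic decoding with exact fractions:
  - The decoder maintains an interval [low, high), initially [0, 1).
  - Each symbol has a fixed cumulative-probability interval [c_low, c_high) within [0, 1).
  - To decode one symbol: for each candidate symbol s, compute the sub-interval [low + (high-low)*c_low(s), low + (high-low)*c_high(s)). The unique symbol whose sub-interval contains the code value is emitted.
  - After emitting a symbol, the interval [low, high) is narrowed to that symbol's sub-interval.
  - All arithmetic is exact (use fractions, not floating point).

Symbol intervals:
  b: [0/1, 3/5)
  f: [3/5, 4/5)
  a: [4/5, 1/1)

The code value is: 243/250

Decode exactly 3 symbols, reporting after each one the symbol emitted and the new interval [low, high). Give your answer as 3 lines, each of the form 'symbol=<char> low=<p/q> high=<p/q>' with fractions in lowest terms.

Step 1: interval [0/1, 1/1), width = 1/1 - 0/1 = 1/1
  'b': [0/1 + 1/1*0/1, 0/1 + 1/1*3/5) = [0/1, 3/5)
  'f': [0/1 + 1/1*3/5, 0/1 + 1/1*4/5) = [3/5, 4/5)
  'a': [0/1 + 1/1*4/5, 0/1 + 1/1*1/1) = [4/5, 1/1) <- contains code 243/250
  emit 'a', narrow to [4/5, 1/1)
Step 2: interval [4/5, 1/1), width = 1/1 - 4/5 = 1/5
  'b': [4/5 + 1/5*0/1, 4/5 + 1/5*3/5) = [4/5, 23/25)
  'f': [4/5 + 1/5*3/5, 4/5 + 1/5*4/5) = [23/25, 24/25)
  'a': [4/5 + 1/5*4/5, 4/5 + 1/5*1/1) = [24/25, 1/1) <- contains code 243/250
  emit 'a', narrow to [24/25, 1/1)
Step 3: interval [24/25, 1/1), width = 1/1 - 24/25 = 1/25
  'b': [24/25 + 1/25*0/1, 24/25 + 1/25*3/5) = [24/25, 123/125) <- contains code 243/250
  'f': [24/25 + 1/25*3/5, 24/25 + 1/25*4/5) = [123/125, 124/125)
  'a': [24/25 + 1/25*4/5, 24/25 + 1/25*1/1) = [124/125, 1/1)
  emit 'b', narrow to [24/25, 123/125)

Answer: symbol=a low=4/5 high=1/1
symbol=a low=24/25 high=1/1
symbol=b low=24/25 high=123/125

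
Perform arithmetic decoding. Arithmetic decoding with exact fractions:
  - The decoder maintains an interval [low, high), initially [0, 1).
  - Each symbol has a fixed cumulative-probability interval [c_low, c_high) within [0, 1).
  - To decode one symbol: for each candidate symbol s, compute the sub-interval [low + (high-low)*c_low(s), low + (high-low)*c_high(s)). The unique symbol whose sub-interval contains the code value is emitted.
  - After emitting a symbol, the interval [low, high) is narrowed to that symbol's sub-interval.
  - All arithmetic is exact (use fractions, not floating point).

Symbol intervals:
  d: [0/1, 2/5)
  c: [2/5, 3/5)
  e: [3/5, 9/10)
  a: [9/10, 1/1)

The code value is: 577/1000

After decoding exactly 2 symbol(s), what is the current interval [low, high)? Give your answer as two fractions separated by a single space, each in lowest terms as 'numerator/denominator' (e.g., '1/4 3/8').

Answer: 13/25 29/50

Derivation:
Step 1: interval [0/1, 1/1), width = 1/1 - 0/1 = 1/1
  'd': [0/1 + 1/1*0/1, 0/1 + 1/1*2/5) = [0/1, 2/5)
  'c': [0/1 + 1/1*2/5, 0/1 + 1/1*3/5) = [2/5, 3/5) <- contains code 577/1000
  'e': [0/1 + 1/1*3/5, 0/1 + 1/1*9/10) = [3/5, 9/10)
  'a': [0/1 + 1/1*9/10, 0/1 + 1/1*1/1) = [9/10, 1/1)
  emit 'c', narrow to [2/5, 3/5)
Step 2: interval [2/5, 3/5), width = 3/5 - 2/5 = 1/5
  'd': [2/5 + 1/5*0/1, 2/5 + 1/5*2/5) = [2/5, 12/25)
  'c': [2/5 + 1/5*2/5, 2/5 + 1/5*3/5) = [12/25, 13/25)
  'e': [2/5 + 1/5*3/5, 2/5 + 1/5*9/10) = [13/25, 29/50) <- contains code 577/1000
  'a': [2/5 + 1/5*9/10, 2/5 + 1/5*1/1) = [29/50, 3/5)
  emit 'e', narrow to [13/25, 29/50)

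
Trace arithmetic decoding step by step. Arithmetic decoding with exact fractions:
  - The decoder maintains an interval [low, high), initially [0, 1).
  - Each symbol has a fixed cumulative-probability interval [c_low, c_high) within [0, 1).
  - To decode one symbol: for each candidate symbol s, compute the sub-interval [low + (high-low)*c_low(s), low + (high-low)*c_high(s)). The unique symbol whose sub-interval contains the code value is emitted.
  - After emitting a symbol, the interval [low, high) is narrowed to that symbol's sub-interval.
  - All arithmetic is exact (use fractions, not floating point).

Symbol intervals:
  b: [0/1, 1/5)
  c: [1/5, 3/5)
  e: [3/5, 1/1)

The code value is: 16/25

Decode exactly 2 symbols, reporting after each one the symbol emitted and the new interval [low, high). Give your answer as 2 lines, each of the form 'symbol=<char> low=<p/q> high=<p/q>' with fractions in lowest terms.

Step 1: interval [0/1, 1/1), width = 1/1 - 0/1 = 1/1
  'b': [0/1 + 1/1*0/1, 0/1 + 1/1*1/5) = [0/1, 1/5)
  'c': [0/1 + 1/1*1/5, 0/1 + 1/1*3/5) = [1/5, 3/5)
  'e': [0/1 + 1/1*3/5, 0/1 + 1/1*1/1) = [3/5, 1/1) <- contains code 16/25
  emit 'e', narrow to [3/5, 1/1)
Step 2: interval [3/5, 1/1), width = 1/1 - 3/5 = 2/5
  'b': [3/5 + 2/5*0/1, 3/5 + 2/5*1/5) = [3/5, 17/25) <- contains code 16/25
  'c': [3/5 + 2/5*1/5, 3/5 + 2/5*3/5) = [17/25, 21/25)
  'e': [3/5 + 2/5*3/5, 3/5 + 2/5*1/1) = [21/25, 1/1)
  emit 'b', narrow to [3/5, 17/25)

Answer: symbol=e low=3/5 high=1/1
symbol=b low=3/5 high=17/25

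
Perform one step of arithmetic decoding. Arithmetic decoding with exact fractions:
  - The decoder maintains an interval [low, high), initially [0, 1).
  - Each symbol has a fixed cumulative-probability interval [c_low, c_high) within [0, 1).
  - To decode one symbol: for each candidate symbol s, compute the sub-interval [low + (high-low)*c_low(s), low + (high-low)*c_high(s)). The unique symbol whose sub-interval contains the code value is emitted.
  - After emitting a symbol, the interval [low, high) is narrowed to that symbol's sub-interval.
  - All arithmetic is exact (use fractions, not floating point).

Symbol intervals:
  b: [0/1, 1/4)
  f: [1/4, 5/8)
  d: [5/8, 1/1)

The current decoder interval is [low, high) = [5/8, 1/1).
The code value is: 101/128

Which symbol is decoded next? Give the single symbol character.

Interval width = high − low = 1/1 − 5/8 = 3/8
Scaled code = (code − low) / width = (101/128 − 5/8) / 3/8 = 7/16
  b: [0/1, 1/4) 
  f: [1/4, 5/8) ← scaled code falls here ✓
  d: [5/8, 1/1) 

Answer: f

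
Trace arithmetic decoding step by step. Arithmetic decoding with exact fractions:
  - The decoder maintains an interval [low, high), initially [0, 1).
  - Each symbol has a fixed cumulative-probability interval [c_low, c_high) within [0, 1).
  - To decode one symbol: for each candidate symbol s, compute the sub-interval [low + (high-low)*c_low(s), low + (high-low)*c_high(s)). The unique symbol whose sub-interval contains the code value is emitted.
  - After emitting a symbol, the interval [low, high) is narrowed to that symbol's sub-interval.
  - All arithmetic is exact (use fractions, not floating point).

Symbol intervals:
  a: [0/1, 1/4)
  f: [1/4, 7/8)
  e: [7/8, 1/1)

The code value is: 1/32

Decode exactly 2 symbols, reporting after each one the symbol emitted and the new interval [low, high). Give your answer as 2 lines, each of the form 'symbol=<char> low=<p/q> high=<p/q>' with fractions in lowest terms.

Step 1: interval [0/1, 1/1), width = 1/1 - 0/1 = 1/1
  'a': [0/1 + 1/1*0/1, 0/1 + 1/1*1/4) = [0/1, 1/4) <- contains code 1/32
  'f': [0/1 + 1/1*1/4, 0/1 + 1/1*7/8) = [1/4, 7/8)
  'e': [0/1 + 1/1*7/8, 0/1 + 1/1*1/1) = [7/8, 1/1)
  emit 'a', narrow to [0/1, 1/4)
Step 2: interval [0/1, 1/4), width = 1/4 - 0/1 = 1/4
  'a': [0/1 + 1/4*0/1, 0/1 + 1/4*1/4) = [0/1, 1/16) <- contains code 1/32
  'f': [0/1 + 1/4*1/4, 0/1 + 1/4*7/8) = [1/16, 7/32)
  'e': [0/1 + 1/4*7/8, 0/1 + 1/4*1/1) = [7/32, 1/4)
  emit 'a', narrow to [0/1, 1/16)

Answer: symbol=a low=0/1 high=1/4
symbol=a low=0/1 high=1/16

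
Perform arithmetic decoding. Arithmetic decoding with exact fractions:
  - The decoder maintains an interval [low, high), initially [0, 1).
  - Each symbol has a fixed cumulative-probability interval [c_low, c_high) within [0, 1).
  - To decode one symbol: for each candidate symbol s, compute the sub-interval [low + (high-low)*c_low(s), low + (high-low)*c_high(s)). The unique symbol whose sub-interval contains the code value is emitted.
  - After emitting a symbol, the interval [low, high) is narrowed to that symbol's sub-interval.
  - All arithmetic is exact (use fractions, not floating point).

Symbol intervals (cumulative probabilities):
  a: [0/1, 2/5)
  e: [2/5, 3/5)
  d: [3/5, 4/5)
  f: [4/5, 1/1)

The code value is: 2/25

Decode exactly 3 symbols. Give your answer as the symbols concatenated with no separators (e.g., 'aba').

Step 1: interval [0/1, 1/1), width = 1/1 - 0/1 = 1/1
  'a': [0/1 + 1/1*0/1, 0/1 + 1/1*2/5) = [0/1, 2/5) <- contains code 2/25
  'e': [0/1 + 1/1*2/5, 0/1 + 1/1*3/5) = [2/5, 3/5)
  'd': [0/1 + 1/1*3/5, 0/1 + 1/1*4/5) = [3/5, 4/5)
  'f': [0/1 + 1/1*4/5, 0/1 + 1/1*1/1) = [4/5, 1/1)
  emit 'a', narrow to [0/1, 2/5)
Step 2: interval [0/1, 2/5), width = 2/5 - 0/1 = 2/5
  'a': [0/1 + 2/5*0/1, 0/1 + 2/5*2/5) = [0/1, 4/25) <- contains code 2/25
  'e': [0/1 + 2/5*2/5, 0/1 + 2/5*3/5) = [4/25, 6/25)
  'd': [0/1 + 2/5*3/5, 0/1 + 2/5*4/5) = [6/25, 8/25)
  'f': [0/1 + 2/5*4/5, 0/1 + 2/5*1/1) = [8/25, 2/5)
  emit 'a', narrow to [0/1, 4/25)
Step 3: interval [0/1, 4/25), width = 4/25 - 0/1 = 4/25
  'a': [0/1 + 4/25*0/1, 0/1 + 4/25*2/5) = [0/1, 8/125)
  'e': [0/1 + 4/25*2/5, 0/1 + 4/25*3/5) = [8/125, 12/125) <- contains code 2/25
  'd': [0/1 + 4/25*3/5, 0/1 + 4/25*4/5) = [12/125, 16/125)
  'f': [0/1 + 4/25*4/5, 0/1 + 4/25*1/1) = [16/125, 4/25)
  emit 'e', narrow to [8/125, 12/125)

Answer: aae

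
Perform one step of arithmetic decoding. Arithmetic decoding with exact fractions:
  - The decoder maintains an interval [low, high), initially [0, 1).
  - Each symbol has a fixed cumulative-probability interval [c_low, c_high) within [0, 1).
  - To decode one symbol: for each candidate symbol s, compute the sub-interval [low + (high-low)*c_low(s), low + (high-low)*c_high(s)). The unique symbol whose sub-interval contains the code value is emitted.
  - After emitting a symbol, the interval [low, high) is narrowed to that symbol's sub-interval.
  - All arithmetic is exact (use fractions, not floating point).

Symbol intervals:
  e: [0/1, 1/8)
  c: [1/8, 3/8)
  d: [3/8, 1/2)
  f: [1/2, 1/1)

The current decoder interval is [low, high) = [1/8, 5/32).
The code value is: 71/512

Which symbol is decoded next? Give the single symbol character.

Interval width = high − low = 5/32 − 1/8 = 1/32
Scaled code = (code − low) / width = (71/512 − 1/8) / 1/32 = 7/16
  e: [0/1, 1/8) 
  c: [1/8, 3/8) 
  d: [3/8, 1/2) ← scaled code falls here ✓
  f: [1/2, 1/1) 

Answer: d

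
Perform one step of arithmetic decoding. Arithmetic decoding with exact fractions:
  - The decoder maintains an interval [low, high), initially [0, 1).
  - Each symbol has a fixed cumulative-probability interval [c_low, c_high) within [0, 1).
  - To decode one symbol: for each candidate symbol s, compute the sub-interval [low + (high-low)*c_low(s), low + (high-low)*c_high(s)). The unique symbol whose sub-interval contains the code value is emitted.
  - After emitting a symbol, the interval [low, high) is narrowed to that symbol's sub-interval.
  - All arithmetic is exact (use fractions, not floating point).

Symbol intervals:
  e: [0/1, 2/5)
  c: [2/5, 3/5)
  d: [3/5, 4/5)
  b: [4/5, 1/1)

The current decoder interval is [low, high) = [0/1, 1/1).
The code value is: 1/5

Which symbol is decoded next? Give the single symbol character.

Interval width = high − low = 1/1 − 0/1 = 1/1
Scaled code = (code − low) / width = (1/5 − 0/1) / 1/1 = 1/5
  e: [0/1, 2/5) ← scaled code falls here ✓
  c: [2/5, 3/5) 
  d: [3/5, 4/5) 
  b: [4/5, 1/1) 

Answer: e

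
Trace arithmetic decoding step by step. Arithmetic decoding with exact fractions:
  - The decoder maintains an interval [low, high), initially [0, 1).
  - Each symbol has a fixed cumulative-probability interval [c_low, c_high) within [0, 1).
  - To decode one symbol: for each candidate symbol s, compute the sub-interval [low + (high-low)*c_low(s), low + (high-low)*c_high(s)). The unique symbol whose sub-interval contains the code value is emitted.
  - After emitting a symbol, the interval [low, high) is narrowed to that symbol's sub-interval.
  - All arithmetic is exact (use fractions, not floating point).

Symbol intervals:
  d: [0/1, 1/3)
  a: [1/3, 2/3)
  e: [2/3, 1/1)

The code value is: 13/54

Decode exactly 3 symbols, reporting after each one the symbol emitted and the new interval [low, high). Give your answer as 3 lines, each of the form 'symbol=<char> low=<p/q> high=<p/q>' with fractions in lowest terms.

Answer: symbol=d low=0/1 high=1/3
symbol=e low=2/9 high=1/3
symbol=d low=2/9 high=7/27

Derivation:
Step 1: interval [0/1, 1/1), width = 1/1 - 0/1 = 1/1
  'd': [0/1 + 1/1*0/1, 0/1 + 1/1*1/3) = [0/1, 1/3) <- contains code 13/54
  'a': [0/1 + 1/1*1/3, 0/1 + 1/1*2/3) = [1/3, 2/3)
  'e': [0/1 + 1/1*2/3, 0/1 + 1/1*1/1) = [2/3, 1/1)
  emit 'd', narrow to [0/1, 1/3)
Step 2: interval [0/1, 1/3), width = 1/3 - 0/1 = 1/3
  'd': [0/1 + 1/3*0/1, 0/1 + 1/3*1/3) = [0/1, 1/9)
  'a': [0/1 + 1/3*1/3, 0/1 + 1/3*2/3) = [1/9, 2/9)
  'e': [0/1 + 1/3*2/3, 0/1 + 1/3*1/1) = [2/9, 1/3) <- contains code 13/54
  emit 'e', narrow to [2/9, 1/3)
Step 3: interval [2/9, 1/3), width = 1/3 - 2/9 = 1/9
  'd': [2/9 + 1/9*0/1, 2/9 + 1/9*1/3) = [2/9, 7/27) <- contains code 13/54
  'a': [2/9 + 1/9*1/3, 2/9 + 1/9*2/3) = [7/27, 8/27)
  'e': [2/9 + 1/9*2/3, 2/9 + 1/9*1/1) = [8/27, 1/3)
  emit 'd', narrow to [2/9, 7/27)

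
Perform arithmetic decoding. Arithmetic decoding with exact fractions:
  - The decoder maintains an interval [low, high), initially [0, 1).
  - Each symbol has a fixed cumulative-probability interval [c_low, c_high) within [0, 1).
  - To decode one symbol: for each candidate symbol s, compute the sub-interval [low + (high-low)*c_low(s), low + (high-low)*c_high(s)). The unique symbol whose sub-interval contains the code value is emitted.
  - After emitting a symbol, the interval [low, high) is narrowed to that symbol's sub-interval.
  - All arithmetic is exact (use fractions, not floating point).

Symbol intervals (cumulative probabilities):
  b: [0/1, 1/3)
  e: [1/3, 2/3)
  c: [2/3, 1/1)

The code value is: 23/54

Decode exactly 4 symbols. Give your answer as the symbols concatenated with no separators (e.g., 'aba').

Answer: ebce

Derivation:
Step 1: interval [0/1, 1/1), width = 1/1 - 0/1 = 1/1
  'b': [0/1 + 1/1*0/1, 0/1 + 1/1*1/3) = [0/1, 1/3)
  'e': [0/1 + 1/1*1/3, 0/1 + 1/1*2/3) = [1/3, 2/3) <- contains code 23/54
  'c': [0/1 + 1/1*2/3, 0/1 + 1/1*1/1) = [2/3, 1/1)
  emit 'e', narrow to [1/3, 2/3)
Step 2: interval [1/3, 2/3), width = 2/3 - 1/3 = 1/3
  'b': [1/3 + 1/3*0/1, 1/3 + 1/3*1/3) = [1/3, 4/9) <- contains code 23/54
  'e': [1/3 + 1/3*1/3, 1/3 + 1/3*2/3) = [4/9, 5/9)
  'c': [1/3 + 1/3*2/3, 1/3 + 1/3*1/1) = [5/9, 2/3)
  emit 'b', narrow to [1/3, 4/9)
Step 3: interval [1/3, 4/9), width = 4/9 - 1/3 = 1/9
  'b': [1/3 + 1/9*0/1, 1/3 + 1/9*1/3) = [1/3, 10/27)
  'e': [1/3 + 1/9*1/3, 1/3 + 1/9*2/3) = [10/27, 11/27)
  'c': [1/3 + 1/9*2/3, 1/3 + 1/9*1/1) = [11/27, 4/9) <- contains code 23/54
  emit 'c', narrow to [11/27, 4/9)
Step 4: interval [11/27, 4/9), width = 4/9 - 11/27 = 1/27
  'b': [11/27 + 1/27*0/1, 11/27 + 1/27*1/3) = [11/27, 34/81)
  'e': [11/27 + 1/27*1/3, 11/27 + 1/27*2/3) = [34/81, 35/81) <- contains code 23/54
  'c': [11/27 + 1/27*2/3, 11/27 + 1/27*1/1) = [35/81, 4/9)
  emit 'e', narrow to [34/81, 35/81)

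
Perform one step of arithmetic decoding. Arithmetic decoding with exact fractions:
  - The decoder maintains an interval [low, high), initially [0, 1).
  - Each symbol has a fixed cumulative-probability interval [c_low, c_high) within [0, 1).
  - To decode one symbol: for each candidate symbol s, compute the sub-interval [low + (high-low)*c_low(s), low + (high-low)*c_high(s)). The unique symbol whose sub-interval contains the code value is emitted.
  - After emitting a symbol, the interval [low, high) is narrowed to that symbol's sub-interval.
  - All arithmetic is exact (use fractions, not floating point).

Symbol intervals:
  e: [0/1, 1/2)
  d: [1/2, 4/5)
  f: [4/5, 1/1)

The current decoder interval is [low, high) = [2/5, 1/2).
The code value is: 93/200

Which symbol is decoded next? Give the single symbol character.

Interval width = high − low = 1/2 − 2/5 = 1/10
Scaled code = (code − low) / width = (93/200 − 2/5) / 1/10 = 13/20
  e: [0/1, 1/2) 
  d: [1/2, 4/5) ← scaled code falls here ✓
  f: [4/5, 1/1) 

Answer: d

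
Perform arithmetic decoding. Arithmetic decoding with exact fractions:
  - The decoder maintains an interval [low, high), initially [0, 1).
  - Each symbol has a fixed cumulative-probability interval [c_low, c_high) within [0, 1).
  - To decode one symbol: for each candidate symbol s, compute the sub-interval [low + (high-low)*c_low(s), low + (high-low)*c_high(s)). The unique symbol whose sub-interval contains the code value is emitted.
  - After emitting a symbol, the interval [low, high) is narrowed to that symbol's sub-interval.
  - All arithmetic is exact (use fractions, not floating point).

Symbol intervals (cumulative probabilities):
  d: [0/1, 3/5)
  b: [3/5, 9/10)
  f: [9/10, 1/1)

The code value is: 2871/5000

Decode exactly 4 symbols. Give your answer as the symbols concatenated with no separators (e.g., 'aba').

Answer: dfdf

Derivation:
Step 1: interval [0/1, 1/1), width = 1/1 - 0/1 = 1/1
  'd': [0/1 + 1/1*0/1, 0/1 + 1/1*3/5) = [0/1, 3/5) <- contains code 2871/5000
  'b': [0/1 + 1/1*3/5, 0/1 + 1/1*9/10) = [3/5, 9/10)
  'f': [0/1 + 1/1*9/10, 0/1 + 1/1*1/1) = [9/10, 1/1)
  emit 'd', narrow to [0/1, 3/5)
Step 2: interval [0/1, 3/5), width = 3/5 - 0/1 = 3/5
  'd': [0/1 + 3/5*0/1, 0/1 + 3/5*3/5) = [0/1, 9/25)
  'b': [0/1 + 3/5*3/5, 0/1 + 3/5*9/10) = [9/25, 27/50)
  'f': [0/1 + 3/5*9/10, 0/1 + 3/5*1/1) = [27/50, 3/5) <- contains code 2871/5000
  emit 'f', narrow to [27/50, 3/5)
Step 3: interval [27/50, 3/5), width = 3/5 - 27/50 = 3/50
  'd': [27/50 + 3/50*0/1, 27/50 + 3/50*3/5) = [27/50, 72/125) <- contains code 2871/5000
  'b': [27/50 + 3/50*3/5, 27/50 + 3/50*9/10) = [72/125, 297/500)
  'f': [27/50 + 3/50*9/10, 27/50 + 3/50*1/1) = [297/500, 3/5)
  emit 'd', narrow to [27/50, 72/125)
Step 4: interval [27/50, 72/125), width = 72/125 - 27/50 = 9/250
  'd': [27/50 + 9/250*0/1, 27/50 + 9/250*3/5) = [27/50, 351/625)
  'b': [27/50 + 9/250*3/5, 27/50 + 9/250*9/10) = [351/625, 1431/2500)
  'f': [27/50 + 9/250*9/10, 27/50 + 9/250*1/1) = [1431/2500, 72/125) <- contains code 2871/5000
  emit 'f', narrow to [1431/2500, 72/125)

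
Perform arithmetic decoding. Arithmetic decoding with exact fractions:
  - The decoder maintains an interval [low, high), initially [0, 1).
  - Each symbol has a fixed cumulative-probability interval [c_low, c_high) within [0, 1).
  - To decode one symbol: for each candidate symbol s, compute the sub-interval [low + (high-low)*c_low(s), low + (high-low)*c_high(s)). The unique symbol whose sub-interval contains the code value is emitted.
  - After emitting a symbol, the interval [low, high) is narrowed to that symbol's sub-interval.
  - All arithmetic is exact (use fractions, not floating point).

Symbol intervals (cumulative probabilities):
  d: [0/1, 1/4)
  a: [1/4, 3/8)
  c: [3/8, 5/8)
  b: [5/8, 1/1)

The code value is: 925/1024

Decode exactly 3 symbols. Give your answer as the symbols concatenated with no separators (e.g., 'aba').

Step 1: interval [0/1, 1/1), width = 1/1 - 0/1 = 1/1
  'd': [0/1 + 1/1*0/1, 0/1 + 1/1*1/4) = [0/1, 1/4)
  'a': [0/1 + 1/1*1/4, 0/1 + 1/1*3/8) = [1/4, 3/8)
  'c': [0/1 + 1/1*3/8, 0/1 + 1/1*5/8) = [3/8, 5/8)
  'b': [0/1 + 1/1*5/8, 0/1 + 1/1*1/1) = [5/8, 1/1) <- contains code 925/1024
  emit 'b', narrow to [5/8, 1/1)
Step 2: interval [5/8, 1/1), width = 1/1 - 5/8 = 3/8
  'd': [5/8 + 3/8*0/1, 5/8 + 3/8*1/4) = [5/8, 23/32)
  'a': [5/8 + 3/8*1/4, 5/8 + 3/8*3/8) = [23/32, 49/64)
  'c': [5/8 + 3/8*3/8, 5/8 + 3/8*5/8) = [49/64, 55/64)
  'b': [5/8 + 3/8*5/8, 5/8 + 3/8*1/1) = [55/64, 1/1) <- contains code 925/1024
  emit 'b', narrow to [55/64, 1/1)
Step 3: interval [55/64, 1/1), width = 1/1 - 55/64 = 9/64
  'd': [55/64 + 9/64*0/1, 55/64 + 9/64*1/4) = [55/64, 229/256)
  'a': [55/64 + 9/64*1/4, 55/64 + 9/64*3/8) = [229/256, 467/512) <- contains code 925/1024
  'c': [55/64 + 9/64*3/8, 55/64 + 9/64*5/8) = [467/512, 485/512)
  'b': [55/64 + 9/64*5/8, 55/64 + 9/64*1/1) = [485/512, 1/1)
  emit 'a', narrow to [229/256, 467/512)

Answer: bba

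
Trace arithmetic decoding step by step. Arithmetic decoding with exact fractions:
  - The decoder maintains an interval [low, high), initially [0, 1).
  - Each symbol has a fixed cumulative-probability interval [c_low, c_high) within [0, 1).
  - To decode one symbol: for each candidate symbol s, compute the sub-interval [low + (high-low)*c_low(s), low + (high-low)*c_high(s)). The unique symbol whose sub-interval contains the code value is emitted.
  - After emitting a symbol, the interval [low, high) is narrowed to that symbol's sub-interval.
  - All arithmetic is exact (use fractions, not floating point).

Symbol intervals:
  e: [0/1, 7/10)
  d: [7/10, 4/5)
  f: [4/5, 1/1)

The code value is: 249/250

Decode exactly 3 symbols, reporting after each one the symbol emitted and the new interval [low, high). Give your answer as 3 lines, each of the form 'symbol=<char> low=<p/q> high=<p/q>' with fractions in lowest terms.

Answer: symbol=f low=4/5 high=1/1
symbol=f low=24/25 high=1/1
symbol=f low=124/125 high=1/1

Derivation:
Step 1: interval [0/1, 1/1), width = 1/1 - 0/1 = 1/1
  'e': [0/1 + 1/1*0/1, 0/1 + 1/1*7/10) = [0/1, 7/10)
  'd': [0/1 + 1/1*7/10, 0/1 + 1/1*4/5) = [7/10, 4/5)
  'f': [0/1 + 1/1*4/5, 0/1 + 1/1*1/1) = [4/5, 1/1) <- contains code 249/250
  emit 'f', narrow to [4/5, 1/1)
Step 2: interval [4/5, 1/1), width = 1/1 - 4/5 = 1/5
  'e': [4/5 + 1/5*0/1, 4/5 + 1/5*7/10) = [4/5, 47/50)
  'd': [4/5 + 1/5*7/10, 4/5 + 1/5*4/5) = [47/50, 24/25)
  'f': [4/5 + 1/5*4/5, 4/5 + 1/5*1/1) = [24/25, 1/1) <- contains code 249/250
  emit 'f', narrow to [24/25, 1/1)
Step 3: interval [24/25, 1/1), width = 1/1 - 24/25 = 1/25
  'e': [24/25 + 1/25*0/1, 24/25 + 1/25*7/10) = [24/25, 247/250)
  'd': [24/25 + 1/25*7/10, 24/25 + 1/25*4/5) = [247/250, 124/125)
  'f': [24/25 + 1/25*4/5, 24/25 + 1/25*1/1) = [124/125, 1/1) <- contains code 249/250
  emit 'f', narrow to [124/125, 1/1)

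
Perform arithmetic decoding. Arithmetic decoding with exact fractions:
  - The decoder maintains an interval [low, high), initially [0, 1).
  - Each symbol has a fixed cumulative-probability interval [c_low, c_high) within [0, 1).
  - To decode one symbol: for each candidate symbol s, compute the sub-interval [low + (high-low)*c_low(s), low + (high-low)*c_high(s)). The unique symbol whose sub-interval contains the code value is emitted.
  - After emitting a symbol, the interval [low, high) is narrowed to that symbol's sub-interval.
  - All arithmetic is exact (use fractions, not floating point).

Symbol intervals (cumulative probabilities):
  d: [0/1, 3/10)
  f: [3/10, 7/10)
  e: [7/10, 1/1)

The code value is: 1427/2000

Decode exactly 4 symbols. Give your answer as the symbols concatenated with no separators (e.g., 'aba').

Answer: eddf

Derivation:
Step 1: interval [0/1, 1/1), width = 1/1 - 0/1 = 1/1
  'd': [0/1 + 1/1*0/1, 0/1 + 1/1*3/10) = [0/1, 3/10)
  'f': [0/1 + 1/1*3/10, 0/1 + 1/1*7/10) = [3/10, 7/10)
  'e': [0/1 + 1/1*7/10, 0/1 + 1/1*1/1) = [7/10, 1/1) <- contains code 1427/2000
  emit 'e', narrow to [7/10, 1/1)
Step 2: interval [7/10, 1/1), width = 1/1 - 7/10 = 3/10
  'd': [7/10 + 3/10*0/1, 7/10 + 3/10*3/10) = [7/10, 79/100) <- contains code 1427/2000
  'f': [7/10 + 3/10*3/10, 7/10 + 3/10*7/10) = [79/100, 91/100)
  'e': [7/10 + 3/10*7/10, 7/10 + 3/10*1/1) = [91/100, 1/1)
  emit 'd', narrow to [7/10, 79/100)
Step 3: interval [7/10, 79/100), width = 79/100 - 7/10 = 9/100
  'd': [7/10 + 9/100*0/1, 7/10 + 9/100*3/10) = [7/10, 727/1000) <- contains code 1427/2000
  'f': [7/10 + 9/100*3/10, 7/10 + 9/100*7/10) = [727/1000, 763/1000)
  'e': [7/10 + 9/100*7/10, 7/10 + 9/100*1/1) = [763/1000, 79/100)
  emit 'd', narrow to [7/10, 727/1000)
Step 4: interval [7/10, 727/1000), width = 727/1000 - 7/10 = 27/1000
  'd': [7/10 + 27/1000*0/1, 7/10 + 27/1000*3/10) = [7/10, 7081/10000)
  'f': [7/10 + 27/1000*3/10, 7/10 + 27/1000*7/10) = [7081/10000, 7189/10000) <- contains code 1427/2000
  'e': [7/10 + 27/1000*7/10, 7/10 + 27/1000*1/1) = [7189/10000, 727/1000)
  emit 'f', narrow to [7081/10000, 7189/10000)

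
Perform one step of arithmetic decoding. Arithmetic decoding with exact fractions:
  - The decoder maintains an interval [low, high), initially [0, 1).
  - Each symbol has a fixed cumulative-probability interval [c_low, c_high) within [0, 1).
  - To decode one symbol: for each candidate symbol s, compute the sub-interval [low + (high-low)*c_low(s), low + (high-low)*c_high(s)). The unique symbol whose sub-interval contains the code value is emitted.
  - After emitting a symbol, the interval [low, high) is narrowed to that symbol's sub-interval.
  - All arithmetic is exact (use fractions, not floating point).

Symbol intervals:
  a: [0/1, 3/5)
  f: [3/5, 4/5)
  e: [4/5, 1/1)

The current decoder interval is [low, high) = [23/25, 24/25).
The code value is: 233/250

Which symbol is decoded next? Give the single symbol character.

Answer: a

Derivation:
Interval width = high − low = 24/25 − 23/25 = 1/25
Scaled code = (code − low) / width = (233/250 − 23/25) / 1/25 = 3/10
  a: [0/1, 3/5) ← scaled code falls here ✓
  f: [3/5, 4/5) 
  e: [4/5, 1/1) 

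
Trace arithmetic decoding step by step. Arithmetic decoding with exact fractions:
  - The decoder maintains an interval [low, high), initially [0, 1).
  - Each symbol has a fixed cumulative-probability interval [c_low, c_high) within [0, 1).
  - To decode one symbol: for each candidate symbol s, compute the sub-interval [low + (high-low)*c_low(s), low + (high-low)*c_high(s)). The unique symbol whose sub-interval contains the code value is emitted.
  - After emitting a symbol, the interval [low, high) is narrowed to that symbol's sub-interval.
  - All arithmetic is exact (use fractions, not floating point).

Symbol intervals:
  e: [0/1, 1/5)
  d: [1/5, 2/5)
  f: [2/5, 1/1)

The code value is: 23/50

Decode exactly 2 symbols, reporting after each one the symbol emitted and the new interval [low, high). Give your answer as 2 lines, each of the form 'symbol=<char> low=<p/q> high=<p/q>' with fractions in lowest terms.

Answer: symbol=f low=2/5 high=1/1
symbol=e low=2/5 high=13/25

Derivation:
Step 1: interval [0/1, 1/1), width = 1/1 - 0/1 = 1/1
  'e': [0/1 + 1/1*0/1, 0/1 + 1/1*1/5) = [0/1, 1/5)
  'd': [0/1 + 1/1*1/5, 0/1 + 1/1*2/5) = [1/5, 2/5)
  'f': [0/1 + 1/1*2/5, 0/1 + 1/1*1/1) = [2/5, 1/1) <- contains code 23/50
  emit 'f', narrow to [2/5, 1/1)
Step 2: interval [2/5, 1/1), width = 1/1 - 2/5 = 3/5
  'e': [2/5 + 3/5*0/1, 2/5 + 3/5*1/5) = [2/5, 13/25) <- contains code 23/50
  'd': [2/5 + 3/5*1/5, 2/5 + 3/5*2/5) = [13/25, 16/25)
  'f': [2/5 + 3/5*2/5, 2/5 + 3/5*1/1) = [16/25, 1/1)
  emit 'e', narrow to [2/5, 13/25)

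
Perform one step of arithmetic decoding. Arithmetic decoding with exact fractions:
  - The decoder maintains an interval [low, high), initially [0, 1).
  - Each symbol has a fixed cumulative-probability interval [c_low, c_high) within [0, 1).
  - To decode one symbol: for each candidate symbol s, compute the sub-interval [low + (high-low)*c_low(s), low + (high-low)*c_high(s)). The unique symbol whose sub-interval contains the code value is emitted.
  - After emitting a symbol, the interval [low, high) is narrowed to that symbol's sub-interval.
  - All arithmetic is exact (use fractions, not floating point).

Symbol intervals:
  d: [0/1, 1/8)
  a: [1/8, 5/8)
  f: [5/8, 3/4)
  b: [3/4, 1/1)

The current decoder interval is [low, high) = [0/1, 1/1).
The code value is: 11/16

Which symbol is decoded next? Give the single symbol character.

Answer: f

Derivation:
Interval width = high − low = 1/1 − 0/1 = 1/1
Scaled code = (code − low) / width = (11/16 − 0/1) / 1/1 = 11/16
  d: [0/1, 1/8) 
  a: [1/8, 5/8) 
  f: [5/8, 3/4) ← scaled code falls here ✓
  b: [3/4, 1/1) 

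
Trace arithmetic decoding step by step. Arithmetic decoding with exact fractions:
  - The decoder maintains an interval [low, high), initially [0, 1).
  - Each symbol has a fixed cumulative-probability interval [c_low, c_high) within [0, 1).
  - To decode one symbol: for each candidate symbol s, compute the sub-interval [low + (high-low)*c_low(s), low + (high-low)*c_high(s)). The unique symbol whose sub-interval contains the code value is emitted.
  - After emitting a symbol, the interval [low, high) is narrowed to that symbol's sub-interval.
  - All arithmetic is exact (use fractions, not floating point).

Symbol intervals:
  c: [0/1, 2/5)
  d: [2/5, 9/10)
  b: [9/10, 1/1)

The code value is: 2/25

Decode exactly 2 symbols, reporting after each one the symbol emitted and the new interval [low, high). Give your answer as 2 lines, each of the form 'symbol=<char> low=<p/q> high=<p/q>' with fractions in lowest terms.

Step 1: interval [0/1, 1/1), width = 1/1 - 0/1 = 1/1
  'c': [0/1 + 1/1*0/1, 0/1 + 1/1*2/5) = [0/1, 2/5) <- contains code 2/25
  'd': [0/1 + 1/1*2/5, 0/1 + 1/1*9/10) = [2/5, 9/10)
  'b': [0/1 + 1/1*9/10, 0/1 + 1/1*1/1) = [9/10, 1/1)
  emit 'c', narrow to [0/1, 2/5)
Step 2: interval [0/1, 2/5), width = 2/5 - 0/1 = 2/5
  'c': [0/1 + 2/5*0/1, 0/1 + 2/5*2/5) = [0/1, 4/25) <- contains code 2/25
  'd': [0/1 + 2/5*2/5, 0/1 + 2/5*9/10) = [4/25, 9/25)
  'b': [0/1 + 2/5*9/10, 0/1 + 2/5*1/1) = [9/25, 2/5)
  emit 'c', narrow to [0/1, 4/25)

Answer: symbol=c low=0/1 high=2/5
symbol=c low=0/1 high=4/25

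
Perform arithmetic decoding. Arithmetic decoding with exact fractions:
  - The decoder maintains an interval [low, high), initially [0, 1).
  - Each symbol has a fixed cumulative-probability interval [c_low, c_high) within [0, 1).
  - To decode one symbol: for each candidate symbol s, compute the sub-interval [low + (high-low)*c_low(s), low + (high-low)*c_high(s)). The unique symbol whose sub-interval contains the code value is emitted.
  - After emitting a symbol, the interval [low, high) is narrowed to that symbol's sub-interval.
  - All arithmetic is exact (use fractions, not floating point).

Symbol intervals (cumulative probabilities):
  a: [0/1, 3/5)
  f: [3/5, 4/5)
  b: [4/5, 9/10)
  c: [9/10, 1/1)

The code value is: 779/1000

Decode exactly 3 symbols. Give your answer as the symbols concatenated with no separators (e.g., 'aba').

Answer: fbc

Derivation:
Step 1: interval [0/1, 1/1), width = 1/1 - 0/1 = 1/1
  'a': [0/1 + 1/1*0/1, 0/1 + 1/1*3/5) = [0/1, 3/5)
  'f': [0/1 + 1/1*3/5, 0/1 + 1/1*4/5) = [3/5, 4/5) <- contains code 779/1000
  'b': [0/1 + 1/1*4/5, 0/1 + 1/1*9/10) = [4/5, 9/10)
  'c': [0/1 + 1/1*9/10, 0/1 + 1/1*1/1) = [9/10, 1/1)
  emit 'f', narrow to [3/5, 4/5)
Step 2: interval [3/5, 4/5), width = 4/5 - 3/5 = 1/5
  'a': [3/5 + 1/5*0/1, 3/5 + 1/5*3/5) = [3/5, 18/25)
  'f': [3/5 + 1/5*3/5, 3/5 + 1/5*4/5) = [18/25, 19/25)
  'b': [3/5 + 1/5*4/5, 3/5 + 1/5*9/10) = [19/25, 39/50) <- contains code 779/1000
  'c': [3/5 + 1/5*9/10, 3/5 + 1/5*1/1) = [39/50, 4/5)
  emit 'b', narrow to [19/25, 39/50)
Step 3: interval [19/25, 39/50), width = 39/50 - 19/25 = 1/50
  'a': [19/25 + 1/50*0/1, 19/25 + 1/50*3/5) = [19/25, 193/250)
  'f': [19/25 + 1/50*3/5, 19/25 + 1/50*4/5) = [193/250, 97/125)
  'b': [19/25 + 1/50*4/5, 19/25 + 1/50*9/10) = [97/125, 389/500)
  'c': [19/25 + 1/50*9/10, 19/25 + 1/50*1/1) = [389/500, 39/50) <- contains code 779/1000
  emit 'c', narrow to [389/500, 39/50)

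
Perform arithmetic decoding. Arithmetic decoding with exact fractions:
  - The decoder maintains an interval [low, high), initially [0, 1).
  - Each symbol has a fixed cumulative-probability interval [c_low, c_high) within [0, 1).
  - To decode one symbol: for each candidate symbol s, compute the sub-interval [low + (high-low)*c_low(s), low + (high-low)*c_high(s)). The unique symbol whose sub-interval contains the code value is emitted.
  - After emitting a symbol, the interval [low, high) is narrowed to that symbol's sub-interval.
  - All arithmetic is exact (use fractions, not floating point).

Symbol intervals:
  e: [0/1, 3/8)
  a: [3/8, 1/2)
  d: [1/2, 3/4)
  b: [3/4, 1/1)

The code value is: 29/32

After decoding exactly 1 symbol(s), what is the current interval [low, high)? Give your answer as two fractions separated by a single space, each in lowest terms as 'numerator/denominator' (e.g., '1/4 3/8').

Answer: 3/4 1/1

Derivation:
Step 1: interval [0/1, 1/1), width = 1/1 - 0/1 = 1/1
  'e': [0/1 + 1/1*0/1, 0/1 + 1/1*3/8) = [0/1, 3/8)
  'a': [0/1 + 1/1*3/8, 0/1 + 1/1*1/2) = [3/8, 1/2)
  'd': [0/1 + 1/1*1/2, 0/1 + 1/1*3/4) = [1/2, 3/4)
  'b': [0/1 + 1/1*3/4, 0/1 + 1/1*1/1) = [3/4, 1/1) <- contains code 29/32
  emit 'b', narrow to [3/4, 1/1)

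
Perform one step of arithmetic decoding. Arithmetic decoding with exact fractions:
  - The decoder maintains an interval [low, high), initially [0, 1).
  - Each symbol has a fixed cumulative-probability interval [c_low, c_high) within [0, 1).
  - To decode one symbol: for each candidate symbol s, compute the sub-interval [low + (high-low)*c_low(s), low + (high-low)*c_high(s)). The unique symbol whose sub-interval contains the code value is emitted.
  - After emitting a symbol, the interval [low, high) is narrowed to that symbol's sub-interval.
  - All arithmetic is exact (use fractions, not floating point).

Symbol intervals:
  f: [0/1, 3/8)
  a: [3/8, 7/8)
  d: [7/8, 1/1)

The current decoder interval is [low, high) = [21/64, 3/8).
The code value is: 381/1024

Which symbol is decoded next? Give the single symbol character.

Answer: d

Derivation:
Interval width = high − low = 3/8 − 21/64 = 3/64
Scaled code = (code − low) / width = (381/1024 − 21/64) / 3/64 = 15/16
  f: [0/1, 3/8) 
  a: [3/8, 7/8) 
  d: [7/8, 1/1) ← scaled code falls here ✓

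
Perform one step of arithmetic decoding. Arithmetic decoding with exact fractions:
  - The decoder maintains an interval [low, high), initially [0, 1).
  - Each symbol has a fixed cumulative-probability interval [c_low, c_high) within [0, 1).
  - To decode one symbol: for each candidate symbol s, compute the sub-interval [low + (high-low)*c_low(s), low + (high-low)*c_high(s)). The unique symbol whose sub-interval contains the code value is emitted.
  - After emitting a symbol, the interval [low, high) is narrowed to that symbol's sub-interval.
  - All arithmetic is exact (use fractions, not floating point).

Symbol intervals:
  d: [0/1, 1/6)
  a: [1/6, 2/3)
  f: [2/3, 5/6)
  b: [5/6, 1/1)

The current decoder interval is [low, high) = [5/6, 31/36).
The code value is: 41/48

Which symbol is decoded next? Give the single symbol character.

Interval width = high − low = 31/36 − 5/6 = 1/36
Scaled code = (code − low) / width = (41/48 − 5/6) / 1/36 = 3/4
  d: [0/1, 1/6) 
  a: [1/6, 2/3) 
  f: [2/3, 5/6) ← scaled code falls here ✓
  b: [5/6, 1/1) 

Answer: f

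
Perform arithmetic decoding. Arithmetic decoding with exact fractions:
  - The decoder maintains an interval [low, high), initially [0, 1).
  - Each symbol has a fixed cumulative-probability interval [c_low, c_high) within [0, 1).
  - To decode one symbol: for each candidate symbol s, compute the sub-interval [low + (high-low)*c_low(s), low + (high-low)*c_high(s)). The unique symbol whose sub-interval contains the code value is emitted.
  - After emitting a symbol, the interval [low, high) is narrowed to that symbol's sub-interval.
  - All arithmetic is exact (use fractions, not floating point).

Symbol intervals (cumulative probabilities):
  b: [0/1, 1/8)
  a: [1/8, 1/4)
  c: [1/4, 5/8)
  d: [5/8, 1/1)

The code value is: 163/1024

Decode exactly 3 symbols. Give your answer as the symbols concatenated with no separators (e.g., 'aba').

Answer: acb

Derivation:
Step 1: interval [0/1, 1/1), width = 1/1 - 0/1 = 1/1
  'b': [0/1 + 1/1*0/1, 0/1 + 1/1*1/8) = [0/1, 1/8)
  'a': [0/1 + 1/1*1/8, 0/1 + 1/1*1/4) = [1/8, 1/4) <- contains code 163/1024
  'c': [0/1 + 1/1*1/4, 0/1 + 1/1*5/8) = [1/4, 5/8)
  'd': [0/1 + 1/1*5/8, 0/1 + 1/1*1/1) = [5/8, 1/1)
  emit 'a', narrow to [1/8, 1/4)
Step 2: interval [1/8, 1/4), width = 1/4 - 1/8 = 1/8
  'b': [1/8 + 1/8*0/1, 1/8 + 1/8*1/8) = [1/8, 9/64)
  'a': [1/8 + 1/8*1/8, 1/8 + 1/8*1/4) = [9/64, 5/32)
  'c': [1/8 + 1/8*1/4, 1/8 + 1/8*5/8) = [5/32, 13/64) <- contains code 163/1024
  'd': [1/8 + 1/8*5/8, 1/8 + 1/8*1/1) = [13/64, 1/4)
  emit 'c', narrow to [5/32, 13/64)
Step 3: interval [5/32, 13/64), width = 13/64 - 5/32 = 3/64
  'b': [5/32 + 3/64*0/1, 5/32 + 3/64*1/8) = [5/32, 83/512) <- contains code 163/1024
  'a': [5/32 + 3/64*1/8, 5/32 + 3/64*1/4) = [83/512, 43/256)
  'c': [5/32 + 3/64*1/4, 5/32 + 3/64*5/8) = [43/256, 95/512)
  'd': [5/32 + 3/64*5/8, 5/32 + 3/64*1/1) = [95/512, 13/64)
  emit 'b', narrow to [5/32, 83/512)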